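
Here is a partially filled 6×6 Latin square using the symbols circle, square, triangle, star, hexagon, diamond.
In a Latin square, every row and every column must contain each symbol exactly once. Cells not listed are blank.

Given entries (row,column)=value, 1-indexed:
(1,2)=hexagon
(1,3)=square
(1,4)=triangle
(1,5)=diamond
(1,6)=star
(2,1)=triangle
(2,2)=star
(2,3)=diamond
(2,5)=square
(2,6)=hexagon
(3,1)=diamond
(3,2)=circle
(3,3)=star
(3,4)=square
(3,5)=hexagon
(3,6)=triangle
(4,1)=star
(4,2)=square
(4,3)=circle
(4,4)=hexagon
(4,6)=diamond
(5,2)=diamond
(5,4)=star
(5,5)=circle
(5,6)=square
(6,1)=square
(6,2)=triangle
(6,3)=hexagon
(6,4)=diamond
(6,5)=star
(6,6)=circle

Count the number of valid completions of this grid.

1

Row 1, column 1: eliminating its row and column leaves {circle}.
Row 2, column 4: eliminating its row and column leaves {circle}.
Row 4, column 5: eliminating its row and column leaves {triangle}.
Row 5, column 1: eliminating its row and column leaves {hexagon}.
Row 5, column 3: eliminating its row and column leaves {triangle}.
Only one assignment across all blanks avoids any row or column repeat, giving 1 completion.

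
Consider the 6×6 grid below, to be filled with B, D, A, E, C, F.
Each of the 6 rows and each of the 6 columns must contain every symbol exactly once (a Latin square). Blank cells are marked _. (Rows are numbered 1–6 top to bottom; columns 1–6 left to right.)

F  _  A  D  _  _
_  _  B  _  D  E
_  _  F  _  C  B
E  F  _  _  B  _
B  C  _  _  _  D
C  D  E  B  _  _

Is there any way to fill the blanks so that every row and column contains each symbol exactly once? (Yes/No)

No

Row 5, column 3: row 5 together with column 3 already contain {B, D, A, E, C, F} — every symbol — so nothing can go there. The grid has no valid completion.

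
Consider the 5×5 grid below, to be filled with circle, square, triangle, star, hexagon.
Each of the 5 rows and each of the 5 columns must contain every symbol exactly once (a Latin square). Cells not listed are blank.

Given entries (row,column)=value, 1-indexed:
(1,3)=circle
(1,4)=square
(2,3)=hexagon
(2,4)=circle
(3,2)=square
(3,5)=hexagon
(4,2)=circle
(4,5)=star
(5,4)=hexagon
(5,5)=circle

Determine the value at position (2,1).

Row 1, column 5: row 1 has {circle, square} and column 5 has {circle, star, hexagon}, leaving only triangle.
Row 2, column 5: row 2 has {circle, hexagon} and column 5 has {circle, triangle, star, hexagon}, leaving only square.
Row 4, column 4: row 4 has {circle, star} and column 4 has {circle, square, hexagon}, leaving only triangle.
Row 3, column 4: row 3 has {square, hexagon} and column 4 has {circle, square, triangle, hexagon}, leaving only star.
Row 3, column 3: row 3 has {square, star, hexagon} and column 3 has {circle, hexagon}, leaving only triangle.
Row 3, column 1: row 3 has {square, triangle, star, hexagon} and column 1 has {}, leaving only circle.
Row 4, column 3: row 4 has {circle, triangle, star} and column 3 has {circle, triangle, hexagon}, leaving only square.
Row 4, column 1: row 4 has {circle, square, triangle, star} and column 1 has {circle}, leaving only hexagon.
Row 1, column 1: row 1 has {circle, square, triangle} and column 1 has {circle, hexagon}, leaving only star.
Row 2 already has {circle, square, hexagon} and column 1 already has {circle, star, hexagon}, so row 2, column 1 must be triangle.

triangle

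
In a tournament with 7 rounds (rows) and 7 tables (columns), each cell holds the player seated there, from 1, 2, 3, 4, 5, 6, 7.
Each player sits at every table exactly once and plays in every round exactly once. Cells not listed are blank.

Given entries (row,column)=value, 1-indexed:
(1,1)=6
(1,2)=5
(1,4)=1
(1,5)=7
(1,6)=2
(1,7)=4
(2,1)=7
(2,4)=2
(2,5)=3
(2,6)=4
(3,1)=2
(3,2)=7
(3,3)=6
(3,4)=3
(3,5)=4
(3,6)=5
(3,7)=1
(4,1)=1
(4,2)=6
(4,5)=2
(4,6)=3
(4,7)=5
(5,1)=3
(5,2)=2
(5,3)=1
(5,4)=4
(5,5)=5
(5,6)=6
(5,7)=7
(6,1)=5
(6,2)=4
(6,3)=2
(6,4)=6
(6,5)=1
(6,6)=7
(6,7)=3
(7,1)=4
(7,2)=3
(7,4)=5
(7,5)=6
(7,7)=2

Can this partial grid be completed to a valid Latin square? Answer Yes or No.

Yes

No round or table among the givens repeats a symbol, and propagating forced cells runs into no contradiction.
One valid completion exists (for instance, 6 5 3 1 7 2 4 / 7 1 5 2 3 4 6 / 2 7 6 3 4 5 1 / 1 6 4 7 2 3 5 / 3 2 1 4 5 6 7 / 5 4 2 6 1 7 3 / 4 3 7 5 6 1 2).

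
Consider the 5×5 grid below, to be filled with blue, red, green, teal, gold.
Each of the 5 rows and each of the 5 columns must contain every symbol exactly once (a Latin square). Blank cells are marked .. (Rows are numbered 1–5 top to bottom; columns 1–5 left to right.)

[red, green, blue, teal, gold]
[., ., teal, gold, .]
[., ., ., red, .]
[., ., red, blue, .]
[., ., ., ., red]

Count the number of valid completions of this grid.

Row 2, column 1: eliminating its row and column leaves {blue, green}.
Row 2, column 2: eliminating its row and column leaves {blue, red}.
Row 2, column 5: eliminating its row and column leaves {blue, green}.
Row 3, column 1: eliminating its row and column leaves {blue, green, teal, gold}.
Row 3, column 2: eliminating its row and column leaves {blue, teal, gold}.
Row 3, column 3: eliminating its row and column leaves {green, gold}.
Row 3, column 5: eliminating its row and column leaves {blue, green, teal}.
Row 4, column 1: eliminating its row and column leaves {green, teal, gold}.
Row 4, column 2: eliminating its row and column leaves {teal, gold}.
Row 4, column 5: eliminating its row and column leaves {green, teal}.
Row 5, column 1: eliminating its row and column leaves {blue, green, teal, gold}.
Row 5, column 2: eliminating its row and column leaves {blue, teal, gold}.
Row 5, column 3: eliminating its row and column leaves {green, gold}.
Row 5, column 4: eliminating its row and column leaves {green}.
Enumerating the assignments across these blanks that avoid any row or column repeat gives 3 completions.

3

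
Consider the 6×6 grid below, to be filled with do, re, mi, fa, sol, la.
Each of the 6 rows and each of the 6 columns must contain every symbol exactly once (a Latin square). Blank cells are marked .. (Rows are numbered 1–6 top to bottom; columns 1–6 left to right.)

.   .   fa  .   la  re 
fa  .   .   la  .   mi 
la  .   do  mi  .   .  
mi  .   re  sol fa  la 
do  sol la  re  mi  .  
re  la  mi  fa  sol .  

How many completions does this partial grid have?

Row 1, column 1: eliminating its row and column leaves {sol}.
Row 1, column 2: eliminating its row and column leaves {do, mi}.
Row 1, column 4: eliminating its row and column leaves {do}.
Row 2, column 2: eliminating its row and column leaves {do, re}.
Row 2, column 3: eliminating its row and column leaves {sol}.
Row 2, column 5: eliminating its row and column leaves {do, re}.
Row 3, column 2: eliminating its row and column leaves {re, fa}.
Row 3, column 5: eliminating its row and column leaves {re}.
Row 3, column 6: eliminating its row and column leaves {fa, sol}.
Row 4, column 2: eliminating its row and column leaves {do}.
Row 5, column 6: eliminating its row and column leaves {fa}.
Row 6, column 6: eliminating its row and column leaves {do}.
Only one assignment across all blanks avoids any row or column repeat, giving 1 completion.

1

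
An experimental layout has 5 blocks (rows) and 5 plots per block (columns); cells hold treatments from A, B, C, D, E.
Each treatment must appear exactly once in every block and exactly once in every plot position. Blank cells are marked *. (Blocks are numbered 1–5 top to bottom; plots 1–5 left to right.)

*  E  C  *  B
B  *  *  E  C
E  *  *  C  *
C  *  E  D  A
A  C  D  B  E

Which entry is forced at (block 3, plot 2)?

Block 1, plot 1: block 1 has {B, C, E} and plot 1 has {A, B, C, E}, leaving only D.
Block 1, plot 4: block 1 has {B, C, D, E} and plot 4 has {B, C, D, E}, leaving only A.
Block 2, plot 3: block 2 has {B, C, E} and plot 3 has {C, D, E}, leaving only A.
Block 2, plot 2: block 2 has {A, B, C, E} and plot 2 has {C, E}, leaving only D.
Block 3, plot 3: block 3 has {C, E} and plot 3 has {A, C, D, E}, leaving only B.
Block 3 already has {B, C, E} and plot 2 already has {C, D, E}, so block 3, plot 2 must be A.

A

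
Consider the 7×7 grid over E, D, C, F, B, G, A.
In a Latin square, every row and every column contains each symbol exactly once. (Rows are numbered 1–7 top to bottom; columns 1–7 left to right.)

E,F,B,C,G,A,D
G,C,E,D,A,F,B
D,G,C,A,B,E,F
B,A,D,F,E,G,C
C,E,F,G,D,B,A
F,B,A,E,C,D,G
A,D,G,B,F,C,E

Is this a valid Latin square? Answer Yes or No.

Each row is a permutation of the 7 symbols, and so is each column.

Yes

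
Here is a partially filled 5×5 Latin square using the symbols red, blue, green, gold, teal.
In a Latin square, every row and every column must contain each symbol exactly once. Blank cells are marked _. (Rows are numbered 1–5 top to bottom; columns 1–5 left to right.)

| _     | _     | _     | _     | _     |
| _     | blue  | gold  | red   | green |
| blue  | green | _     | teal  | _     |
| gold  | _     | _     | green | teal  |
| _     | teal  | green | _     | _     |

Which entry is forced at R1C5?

red

Row 2, column 1: row 2 has {red, blue, green, gold} and column 1 has {blue, gold}, leaving only teal.
Row 3, column 3: row 3 has {blue, green, teal} and column 3 has {green, gold}, leaving only red.
Row 3, column 5: row 3 has {red, blue, green, teal} and column 5 has {green, teal}, leaving only gold.
Row 4, column 2: row 4 has {green, gold, teal} and column 2 has {blue, green, teal}, leaving only red.
Row 1, column 2: row 1 has {} and column 2 has {red, blue, green, teal}, leaving only gold.
Row 1, column 4: row 1 has {gold} and column 4 has {red, green, teal}, leaving only blue.
Row 1 already has {blue, gold} and column 5 already has {green, gold, teal}, so row 1, column 5 must be red.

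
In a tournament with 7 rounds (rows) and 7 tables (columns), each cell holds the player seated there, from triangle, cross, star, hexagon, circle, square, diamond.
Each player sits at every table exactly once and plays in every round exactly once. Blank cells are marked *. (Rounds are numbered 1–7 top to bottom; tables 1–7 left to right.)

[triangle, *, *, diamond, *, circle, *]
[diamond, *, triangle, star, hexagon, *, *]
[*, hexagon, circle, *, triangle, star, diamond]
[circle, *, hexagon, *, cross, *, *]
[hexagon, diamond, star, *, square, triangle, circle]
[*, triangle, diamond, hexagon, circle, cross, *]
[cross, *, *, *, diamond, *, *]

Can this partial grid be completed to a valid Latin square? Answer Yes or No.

Round 1, table 5: round 1 has {triangle, circle, diamond} and table 5 has {triangle, cross, hexagon, circle, square, diamond}, so it must be star.
Round 2, table 6: round 2 has {triangle, star, hexagon, diamond} and table 6 has {triangle, cross, star, circle}, so it must be square.
Round 2, table 7: round 2 has {triangle, star, hexagon, square, diamond} and table 7 has {circle, diamond}, so it must be cross.
Round 2, table 2: round 2 has {triangle, cross, star, hexagon, square, diamond} and table 2 has {triangle, hexagon, diamond}, so it must be circle.
Round 3, table 1: round 3 has {triangle, star, hexagon, circle, diamond} and table 1 has {triangle, cross, hexagon, circle, diamond}, so it must be square.
Round 3, table 4: round 3 has {triangle, star, hexagon, circle, square, diamond} and table 4 has {star, hexagon, diamond}, so it must be cross.
Now round 5, table 4: round 5 together with table 4 already contain {triangle, cross, star, hexagon, circle, square, diamond} — every symbol — so nothing can go there. The grid has no valid completion.

No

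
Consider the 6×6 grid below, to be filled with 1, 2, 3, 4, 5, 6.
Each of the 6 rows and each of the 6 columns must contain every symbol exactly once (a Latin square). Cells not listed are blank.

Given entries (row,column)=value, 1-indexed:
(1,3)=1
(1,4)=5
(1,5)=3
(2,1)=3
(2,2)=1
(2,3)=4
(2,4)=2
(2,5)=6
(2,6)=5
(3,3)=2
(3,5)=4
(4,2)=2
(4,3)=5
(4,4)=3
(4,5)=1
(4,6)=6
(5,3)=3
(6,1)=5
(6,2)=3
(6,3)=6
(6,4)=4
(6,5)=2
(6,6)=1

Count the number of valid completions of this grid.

Row 1, column 1: eliminating its row and column leaves {2, 4, 6}.
Row 1, column 2: eliminating its row and column leaves {4, 6}.
Row 1, column 6: eliminating its row and column leaves {2, 4}.
Row 3, column 1: eliminating its row and column leaves {1, 6}.
Row 3, column 2: eliminating its row and column leaves {5, 6}.
Row 3, column 4: eliminating its row and column leaves {1, 6}.
Row 3, column 6: eliminating its row and column leaves {3}.
Row 4, column 1: eliminating its row and column leaves {4}.
Row 5, column 1: eliminating its row and column leaves {1, 2, 4, 6}.
Row 5, column 2: eliminating its row and column leaves {4, 5, 6}.
Row 5, column 4: eliminating its row and column leaves {1, 6}.
Row 5, column 5: eliminating its row and column leaves {5}.
Row 5, column 6: eliminating its row and column leaves {2, 4}.
Enumerating the assignments across these blanks that avoid any row or column repeat gives 3 completions.

3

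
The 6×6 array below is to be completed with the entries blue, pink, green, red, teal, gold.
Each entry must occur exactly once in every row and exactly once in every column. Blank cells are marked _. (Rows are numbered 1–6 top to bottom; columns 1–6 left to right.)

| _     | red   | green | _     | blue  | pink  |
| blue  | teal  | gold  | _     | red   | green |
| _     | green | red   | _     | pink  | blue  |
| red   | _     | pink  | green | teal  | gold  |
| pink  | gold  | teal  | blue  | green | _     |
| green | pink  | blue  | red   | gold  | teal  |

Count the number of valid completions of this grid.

Row 1, column 1: eliminating its row and column leaves {teal, gold}.
Row 1, column 4: eliminating its row and column leaves {teal, gold}.
Row 2, column 4: eliminating its row and column leaves {pink}.
Row 3, column 1: eliminating its row and column leaves {teal, gold}.
Row 3, column 4: eliminating its row and column leaves {teal, gold}.
Row 4, column 2: eliminating its row and column leaves {blue}.
Row 5, column 6: eliminating its row and column leaves {red}.
Enumerating the assignments across these blanks that avoid any row or column repeat gives 2 completions.

2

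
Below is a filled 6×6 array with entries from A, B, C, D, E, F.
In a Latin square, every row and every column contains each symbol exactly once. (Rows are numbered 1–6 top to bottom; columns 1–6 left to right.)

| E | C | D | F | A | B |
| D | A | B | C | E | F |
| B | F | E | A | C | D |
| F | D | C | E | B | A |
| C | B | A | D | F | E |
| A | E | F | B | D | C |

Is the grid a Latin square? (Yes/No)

Yes

Each row is a permutation of the 6 symbols, and so is each column.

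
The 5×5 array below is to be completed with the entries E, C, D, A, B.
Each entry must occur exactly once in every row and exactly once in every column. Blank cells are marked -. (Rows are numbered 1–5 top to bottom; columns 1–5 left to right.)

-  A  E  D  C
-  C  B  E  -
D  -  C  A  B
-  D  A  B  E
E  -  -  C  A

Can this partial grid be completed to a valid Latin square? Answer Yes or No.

No row or column among the givens repeats a symbol, and propagating forced cells runs into no contradiction.
One valid completion exists (for instance, B A E D C / A C B E D / D E C A B / C D A B E / E B D C A).

Yes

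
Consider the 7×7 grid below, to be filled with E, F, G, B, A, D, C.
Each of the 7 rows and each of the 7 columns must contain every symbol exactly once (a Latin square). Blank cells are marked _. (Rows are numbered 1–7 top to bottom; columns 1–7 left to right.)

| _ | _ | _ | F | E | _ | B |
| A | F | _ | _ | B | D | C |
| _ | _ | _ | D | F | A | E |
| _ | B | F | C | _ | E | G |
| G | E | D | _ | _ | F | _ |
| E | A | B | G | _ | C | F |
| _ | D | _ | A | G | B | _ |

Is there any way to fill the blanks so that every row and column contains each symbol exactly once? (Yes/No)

No

Row 7, column 7: row 7 together with column 7 already contain {E, F, G, B, A, D, C} — every symbol — so nothing can go there. The grid has no valid completion.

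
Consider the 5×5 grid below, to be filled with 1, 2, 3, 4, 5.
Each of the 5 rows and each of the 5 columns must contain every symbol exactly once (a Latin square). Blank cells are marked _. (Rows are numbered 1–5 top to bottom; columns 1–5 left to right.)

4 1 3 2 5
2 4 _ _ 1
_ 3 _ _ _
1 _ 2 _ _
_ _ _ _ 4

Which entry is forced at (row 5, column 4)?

Row 2, column 3: row 2 has {1, 2, 4} and column 3 has {2, 3}, leaving only 5.
Row 2, column 4: row 2 has {1, 2, 4, 5} and column 4 has {2}, leaving only 3.
Row 3, column 1: row 3 has {3} and column 1 has {1, 2, 4}, leaving only 5.
Row 3, column 5: row 3 has {3, 5} and column 5 has {1, 4, 5}, leaving only 2.
Row 4, column 2: row 4 has {1, 2} and column 2 has {1, 3, 4}, leaving only 5.
Row 4, column 4: row 4 has {1, 2, 5} and column 4 has {2, 3}, leaving only 4.
Row 3, column 4: row 3 has {2, 3, 5} and column 4 has {2, 3, 4}, leaving only 1.
Row 5 already has {4} and column 4 already has {1, 2, 3, 4}, so row 5, column 4 must be 5.

5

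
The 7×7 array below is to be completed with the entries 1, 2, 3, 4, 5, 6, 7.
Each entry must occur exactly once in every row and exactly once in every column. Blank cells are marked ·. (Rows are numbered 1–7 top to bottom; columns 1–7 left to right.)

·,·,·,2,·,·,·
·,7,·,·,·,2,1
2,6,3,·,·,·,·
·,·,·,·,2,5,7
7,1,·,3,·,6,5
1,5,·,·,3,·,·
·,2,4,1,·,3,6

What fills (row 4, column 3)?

1

Row 3, column 7: row 3 has {2, 3, 6} and column 7 has {1, 5, 6, 7}, leaving only 4.
Row 1, column 7: row 1 has {2} and column 7 has {1, 4, 5, 6, 7}, leaving only 3.
Row 1, column 2: row 1 has {2, 3} and column 2 has {1, 2, 5, 6, 7}, leaving only 4.
Row 4, column 2: row 4 has {2, 5, 7} and column 2 has {1, 2, 4, 5, 6, 7}, leaving only 3.
Row 5, column 3: row 5 has {1, 3, 5, 6, 7} and column 3 has {3, 4}, leaving only 2.
Row 5, column 5: row 5 has {1, 2, 3, 5, 6, 7} and column 5 has {2, 3}, leaving only 4.
Row 6, column 7: row 6 has {1, 3, 5} and column 7 has {1, 3, 4, 5, 6, 7}, leaving only 2.
Row 7, column 1: row 7 has {1, 2, 3, 4, 6} and column 1 has {1, 2, 7}, leaving only 5.
Row 1, column 1: row 1 has {2, 3, 4} and column 1 has {1, 2, 5, 7}, leaving only 6.
Row 4, column 1: row 4 has {2, 3, 5, 7} and column 1 has {1, 2, 5, 6, 7}, leaving only 4.
Row 2, column 1: row 2 has {1, 2, 7} and column 1 has {1, 2, 4, 5, 6, 7}, leaving only 3.
Row 4, column 4: row 4 has {2, 3, 4, 5, 7} and column 4 has {1, 2, 3}, leaving only 6.
Row 4 already has {2, 3, 4, 5, 6, 7} and column 3 already has {2, 3, 4}, so row 4, column 3 must be 1.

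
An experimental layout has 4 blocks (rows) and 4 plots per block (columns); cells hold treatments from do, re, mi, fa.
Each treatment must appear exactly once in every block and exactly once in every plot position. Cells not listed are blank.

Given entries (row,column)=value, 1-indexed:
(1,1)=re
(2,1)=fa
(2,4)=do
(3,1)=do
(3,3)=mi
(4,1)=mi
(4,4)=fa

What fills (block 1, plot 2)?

do

Block 1, plot 4: block 1 has {re} and plot 4 has {do, fa}, leaving only mi.
Block 2, plot 3: block 2 has {do, fa} and plot 3 has {mi}, leaving only re.
Block 2, plot 2: block 2 has {do, re, fa} and plot 2 has {}, leaving only mi.
Block 3, plot 4: block 3 has {do, mi} and plot 4 has {do, mi, fa}, leaving only re.
Block 3, plot 2: block 3 has {do, re, mi} and plot 2 has {mi}, leaving only fa.
Block 1 already has {re, mi} and plot 2 already has {mi, fa}, so block 1, plot 2 must be do.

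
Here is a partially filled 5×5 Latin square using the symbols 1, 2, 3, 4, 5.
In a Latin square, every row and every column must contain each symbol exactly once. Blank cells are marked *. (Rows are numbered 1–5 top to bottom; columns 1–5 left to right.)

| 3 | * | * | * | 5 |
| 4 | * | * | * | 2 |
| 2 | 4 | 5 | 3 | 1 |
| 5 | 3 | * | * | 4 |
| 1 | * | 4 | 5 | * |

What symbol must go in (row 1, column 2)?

1

Row 2, column 4: row 2 has {2, 4} and column 4 has {3, 5}, leaving only 1.
Row 2, column 2: row 2 has {1, 2, 4} and column 2 has {3, 4}, leaving only 5.
Row 2, column 3: row 2 has {1, 2, 4, 5} and column 3 has {4, 5}, leaving only 3.
Row 4, column 4: row 4 has {3, 4, 5} and column 4 has {1, 3, 5}, leaving only 2.
Row 1, column 4: row 1 has {3, 5} and column 4 has {1, 2, 3, 5}, leaving only 4.
Row 4, column 3: row 4 has {2, 3, 4, 5} and column 3 has {3, 4, 5}, leaving only 1.
Row 1, column 3: row 1 has {3, 4, 5} and column 3 has {1, 3, 4, 5}, leaving only 2.
Row 1 already has {2, 3, 4, 5} and column 2 already has {3, 4, 5}, so row 1, column 2 must be 1.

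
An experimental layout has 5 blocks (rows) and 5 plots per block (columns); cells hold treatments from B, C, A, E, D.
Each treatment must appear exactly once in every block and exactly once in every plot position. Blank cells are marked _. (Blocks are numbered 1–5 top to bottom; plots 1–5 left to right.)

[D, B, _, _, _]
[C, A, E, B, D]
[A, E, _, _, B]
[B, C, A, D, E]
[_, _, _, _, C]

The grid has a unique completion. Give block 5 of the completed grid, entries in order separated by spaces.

E D B A C

Block 5, plot 1: block 5 has {C} and plot 1 has {B, C, A, D}, leaving only E.
Block 5, plot 2: block 5 has {C, E} and plot 2 has {B, C, A, E}, leaving only D.
Block 5, plot 3: block 5 has {C, E, D} and plot 3 has {A, E}, leaving only B.
Block 5, plot 4: block 5 has {B, C, E, D} and plot 4 has {B, D}, leaving only A.
So block 5 reads: E D B A C.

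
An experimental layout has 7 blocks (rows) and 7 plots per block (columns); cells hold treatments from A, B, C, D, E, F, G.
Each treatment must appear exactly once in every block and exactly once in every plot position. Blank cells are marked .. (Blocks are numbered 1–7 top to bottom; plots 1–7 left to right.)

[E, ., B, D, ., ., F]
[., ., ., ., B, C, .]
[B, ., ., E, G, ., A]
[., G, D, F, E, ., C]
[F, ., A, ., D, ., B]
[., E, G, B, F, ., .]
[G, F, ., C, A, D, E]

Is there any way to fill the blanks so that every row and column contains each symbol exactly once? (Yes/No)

Block 7, plot 3: block 7 together with plot 3 already contain {A, B, C, D, E, F, G} — every symbol — so nothing can go there. The grid has no valid completion.

No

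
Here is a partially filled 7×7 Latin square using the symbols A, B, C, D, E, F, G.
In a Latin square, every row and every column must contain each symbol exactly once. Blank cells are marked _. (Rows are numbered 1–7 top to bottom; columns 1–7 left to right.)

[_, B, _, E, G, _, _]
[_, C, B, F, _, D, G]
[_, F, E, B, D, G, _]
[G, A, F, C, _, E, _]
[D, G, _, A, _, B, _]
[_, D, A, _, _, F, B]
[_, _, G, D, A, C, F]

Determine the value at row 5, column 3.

Row 5 already has {A, B, D, G} and column 3 already has {A, B, E, F, G}, so row 5, column 3 must be C.

C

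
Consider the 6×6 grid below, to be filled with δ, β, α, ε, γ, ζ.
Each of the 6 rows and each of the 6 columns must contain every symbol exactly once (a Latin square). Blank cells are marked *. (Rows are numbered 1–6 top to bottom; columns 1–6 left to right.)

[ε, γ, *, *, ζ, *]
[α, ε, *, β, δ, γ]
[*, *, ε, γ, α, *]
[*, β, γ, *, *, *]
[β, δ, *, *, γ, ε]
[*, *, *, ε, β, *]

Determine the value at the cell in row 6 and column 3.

Row 2, column 3: row 2 has {δ, β, α, ε, γ} and column 3 has {ε, γ}, leaving only ζ.
Row 3, column 2: row 3 has {α, ε, γ} and column 2 has {δ, β, ε, γ}, leaving only ζ.
Row 3, column 1: row 3 has {α, ε, γ, ζ} and column 1 has {β, α, ε}, leaving only δ.
Row 3, column 6: row 3 has {δ, α, ε, γ, ζ} and column 6 has {ε, γ}, leaving only β.
Row 4, column 1: row 4 has {β, γ} and column 1 has {δ, β, α, ε}, leaving only ζ.
Row 4, column 5: row 4 has {β, γ, ζ} and column 5 has {δ, β, α, γ, ζ}, leaving only ε.
Row 5, column 3: row 5 has {δ, β, ε, γ} and column 3 has {ε, γ, ζ}, leaving only α.
Row 6 already has {β, ε} and column 3 already has {α, ε, γ, ζ}, so row 6, column 3 must be δ.

δ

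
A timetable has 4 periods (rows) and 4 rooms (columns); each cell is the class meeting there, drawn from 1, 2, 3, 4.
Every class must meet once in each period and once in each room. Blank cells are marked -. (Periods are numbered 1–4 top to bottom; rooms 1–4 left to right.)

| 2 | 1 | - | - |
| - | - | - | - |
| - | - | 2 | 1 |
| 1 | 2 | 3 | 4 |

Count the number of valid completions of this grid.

2

Period 1, room 3: eliminating its period and room leaves {4}.
Period 1, room 4: eliminating its period and room leaves {3}.
Period 2, room 1: eliminating its period and room leaves {3, 4}.
Period 2, room 2: eliminating its period and room leaves {3, 4}.
Period 2, room 3: eliminating its period and room leaves {1, 4}.
Period 2, room 4: eliminating its period and room leaves {2, 3}.
Period 3, room 1: eliminating its period and room leaves {3, 4}.
Period 3, room 2: eliminating its period and room leaves {3, 4}.
Enumerating the assignments across these blanks that avoid any period or room repeat gives 2 completions.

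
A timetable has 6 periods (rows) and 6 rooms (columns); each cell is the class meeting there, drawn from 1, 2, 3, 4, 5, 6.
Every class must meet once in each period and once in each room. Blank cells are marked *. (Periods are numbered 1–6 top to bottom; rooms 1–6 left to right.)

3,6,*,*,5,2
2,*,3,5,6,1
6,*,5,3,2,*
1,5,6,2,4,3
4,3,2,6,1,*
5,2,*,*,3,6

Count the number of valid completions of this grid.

Period 1, room 3: eliminating its period and room leaves {1, 4}.
Period 1, room 4: eliminating its period and room leaves {1, 4}.
Period 2, room 2: eliminating its period and room leaves {4}.
Period 3, room 2: eliminating its period and room leaves {1, 4}.
Period 3, room 6: eliminating its period and room leaves {4}.
Period 5, room 6: eliminating its period and room leaves {5}.
Period 6, room 3: eliminating its period and room leaves {1, 4}.
Period 6, room 4: eliminating its period and room leaves {1, 4}.
Enumerating the assignments across these blanks that avoid any period or room repeat gives 2 completions.

2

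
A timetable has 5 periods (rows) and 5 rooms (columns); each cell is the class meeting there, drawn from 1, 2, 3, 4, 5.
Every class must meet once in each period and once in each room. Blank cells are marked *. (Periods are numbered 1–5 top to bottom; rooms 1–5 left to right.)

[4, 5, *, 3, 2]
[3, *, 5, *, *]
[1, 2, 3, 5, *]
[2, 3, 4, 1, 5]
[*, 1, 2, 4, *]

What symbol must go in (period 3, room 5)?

4

Period 3 already has {1, 2, 3, 5} and room 5 already has {2, 5}, so period 3, room 5 must be 4.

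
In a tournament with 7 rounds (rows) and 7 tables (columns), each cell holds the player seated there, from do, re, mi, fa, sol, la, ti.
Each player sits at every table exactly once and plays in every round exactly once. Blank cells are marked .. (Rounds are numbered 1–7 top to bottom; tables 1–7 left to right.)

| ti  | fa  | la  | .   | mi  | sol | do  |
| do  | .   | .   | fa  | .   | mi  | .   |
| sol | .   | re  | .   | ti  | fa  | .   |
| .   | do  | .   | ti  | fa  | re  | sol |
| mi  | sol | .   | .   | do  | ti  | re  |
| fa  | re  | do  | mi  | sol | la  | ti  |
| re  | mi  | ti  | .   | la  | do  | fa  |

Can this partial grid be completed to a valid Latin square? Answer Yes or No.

Yes

No round or table among the givens repeats a symbol, and propagating forced cells runs into no contradiction.
One valid completion exists (for instance, ti fa la re mi sol do / do ti sol fa re mi la / sol la re do ti fa mi / la do mi ti fa re sol / mi sol fa la do ti re / fa re do mi sol la ti / re mi ti sol la do fa).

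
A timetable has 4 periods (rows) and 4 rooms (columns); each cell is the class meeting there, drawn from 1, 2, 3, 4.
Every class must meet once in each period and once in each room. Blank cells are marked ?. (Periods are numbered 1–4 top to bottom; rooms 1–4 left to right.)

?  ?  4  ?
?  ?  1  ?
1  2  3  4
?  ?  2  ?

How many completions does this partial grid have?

4

Period 1, room 1: eliminating its period and room leaves {2, 3}.
Period 1, room 2: eliminating its period and room leaves {1, 3}.
Period 1, room 4: eliminating its period and room leaves {1, 2, 3}.
Period 2, room 1: eliminating its period and room leaves {2, 3, 4}.
Period 2, room 2: eliminating its period and room leaves {3, 4}.
Period 2, room 4: eliminating its period and room leaves {2, 3}.
Period 4, room 1: eliminating its period and room leaves {3, 4}.
Period 4, room 2: eliminating its period and room leaves {1, 3, 4}.
Period 4, room 4: eliminating its period and room leaves {1, 3}.
Enumerating the assignments across these blanks that avoid any period or room repeat gives 4 completions.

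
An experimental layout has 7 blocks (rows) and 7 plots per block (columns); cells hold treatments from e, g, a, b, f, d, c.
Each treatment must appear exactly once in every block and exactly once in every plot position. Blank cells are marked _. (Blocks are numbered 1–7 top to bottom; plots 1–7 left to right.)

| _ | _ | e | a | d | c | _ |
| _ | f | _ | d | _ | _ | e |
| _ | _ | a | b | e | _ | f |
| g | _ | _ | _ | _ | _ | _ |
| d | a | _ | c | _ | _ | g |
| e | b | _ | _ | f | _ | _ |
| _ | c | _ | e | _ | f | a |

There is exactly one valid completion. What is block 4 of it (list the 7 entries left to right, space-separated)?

Block 4, plot 4: block 4 has {g} and plot 4 has {e, a, b, d, c}, leaving only f.
Block 1, plot 2: block 1 has {e, a, d, c} and plot 2 has {a, b, f, c}, leaving only g.
Block 1, plot 7: block 1 has {e, g, a, d, c} and plot 7 has {e, g, a, f}, leaving only b.
Block 1, plot 1: block 1 has {e, g, a, b, d, c} and plot 1 has {e, g, d}, leaving only f.
Block 3, plot 1: block 3 has {e, a, b, f} and plot 1 has {e, g, f, d}, leaving only c.
Block 3, plot 2: block 3 has {e, a, b, f, c} and plot 2 has {g, a, b, f, c}, leaving only d.
Block 4, plot 2: block 4 has {g, f} and plot 2 has {g, a, b, f, d, c}, leaving only e.
Block 3, plot 6: block 3 has {e, a, b, f, d, c} and plot 6 has {f, c}, leaving only g.
Block 5, plot 5: block 5 has {g, a, d, c} and plot 5 has {e, f, d}, leaving only b.
Block 5, plot 3: block 5 has {g, a, b, d, c} and plot 3 has {e, a}, leaving only f.
Block 5, plot 6: block 5 has {g, a, b, f, d, c} and plot 6 has {g, f, c}, leaving only e.
Block 6, plot 4: block 6 has {e, b, f} and plot 4 has {e, a, b, f, d, c}, leaving only g.
Block 7, plot 1: block 7 has {e, a, f, c} and plot 1 has {e, g, f, d, c}, leaving only b.
Block 2, plot 1: block 2 has {e, f, d} and plot 1 has {e, g, b, f, d, c}, leaving only a.
Block 2, plot 6: block 2 has {e, a, f, d} and plot 6 has {e, g, f, c}, leaving only b.
Block 7, plot 5: block 7 has {e, a, b, f, c} and plot 5 has {e, b, f, d}, leaving only g.
Block 2, plot 5: block 2 has {e, a, b, f, d} and plot 5 has {e, g, b, f, d}, leaving only c.
Block 4, plot 5: block 4 has {e, g, f} and plot 5 has {e, g, b, f, d, c}, leaving only a.
Block 4, plot 6: block 4 has {e, g, a, f} and plot 6 has {e, g, b, f, c}, leaving only d.
Block 4, plot 7: block 4 has {e, g, a, f, d} and plot 7 has {e, g, a, b, f}, leaving only c.
Block 4, plot 3: block 4 has {e, g, a, f, d, c} and plot 3 has {e, a, f}, leaving only b.
So block 4 reads: g e b f a d c.

g e b f a d c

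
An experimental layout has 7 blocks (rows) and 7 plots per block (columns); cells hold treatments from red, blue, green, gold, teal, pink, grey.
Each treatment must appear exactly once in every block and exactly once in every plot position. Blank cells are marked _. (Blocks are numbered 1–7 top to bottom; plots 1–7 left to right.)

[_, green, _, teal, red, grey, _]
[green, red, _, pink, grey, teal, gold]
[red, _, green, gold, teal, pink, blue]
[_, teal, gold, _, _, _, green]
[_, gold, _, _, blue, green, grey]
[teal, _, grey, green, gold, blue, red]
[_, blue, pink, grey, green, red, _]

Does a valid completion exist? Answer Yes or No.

Block 4, plot 6: block 4 together with plot 6 already contain {red, blue, green, gold, teal, pink, grey} — every symbol — so nothing can go there. The grid has no valid completion.

No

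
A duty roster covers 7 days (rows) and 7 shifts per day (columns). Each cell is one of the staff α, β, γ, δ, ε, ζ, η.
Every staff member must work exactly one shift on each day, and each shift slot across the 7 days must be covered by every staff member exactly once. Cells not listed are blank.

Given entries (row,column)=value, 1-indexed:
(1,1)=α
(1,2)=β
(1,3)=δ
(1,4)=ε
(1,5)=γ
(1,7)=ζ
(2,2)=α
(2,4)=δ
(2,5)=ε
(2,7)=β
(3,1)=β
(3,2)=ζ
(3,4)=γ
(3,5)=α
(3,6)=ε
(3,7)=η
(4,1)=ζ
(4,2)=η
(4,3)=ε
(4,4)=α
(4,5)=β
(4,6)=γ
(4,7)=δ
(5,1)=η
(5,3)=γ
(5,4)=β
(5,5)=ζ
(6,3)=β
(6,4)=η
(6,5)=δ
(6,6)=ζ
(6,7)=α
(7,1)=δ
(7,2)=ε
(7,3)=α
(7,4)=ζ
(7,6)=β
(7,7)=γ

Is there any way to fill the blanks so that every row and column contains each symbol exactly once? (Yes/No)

Day 3, shift 3: day 3 together with shift 3 already contain {α, β, γ, δ, ε, ζ, η} — every symbol — so nothing can go there. The grid has no valid completion.

No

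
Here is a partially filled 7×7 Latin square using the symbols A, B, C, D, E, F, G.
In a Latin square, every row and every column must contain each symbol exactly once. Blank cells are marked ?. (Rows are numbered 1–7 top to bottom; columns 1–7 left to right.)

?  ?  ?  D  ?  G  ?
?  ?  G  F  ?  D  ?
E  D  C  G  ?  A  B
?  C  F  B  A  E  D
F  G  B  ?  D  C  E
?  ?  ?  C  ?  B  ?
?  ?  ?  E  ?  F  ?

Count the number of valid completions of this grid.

16

Row 1, column 1: eliminating its row and column leaves {A, B, C}.
Row 1, column 2: eliminating its row and column leaves {A, B, E, F}.
Row 1, column 3: eliminating its row and column leaves {A, E}.
Row 1, column 5: eliminating its row and column leaves {B, C, E, F}.
Row 1, column 7: eliminating its row and column leaves {A, C, F}.
Row 2, column 1: eliminating its row and column leaves {A, B, C}.
Row 2, column 2: eliminating its row and column leaves {A, B, E}.
Row 2, column 5: eliminating its row and column leaves {B, C, E}.
Row 2, column 7: eliminating its row and column leaves {A, C}.
Row 3, column 5: eliminating its row and column leaves {F}.
Row 4, column 1: eliminating its row and column leaves {G}.
Row 5, column 4: eliminating its row and column leaves {A}.
Row 6, column 1: eliminating its row and column leaves {A, D, G}.
Row 6, column 2: eliminating its row and column leaves {A, E, F}.
Row 6, column 3: eliminating its row and column leaves {A, D, E}.
Row 6, column 5: eliminating its row and column leaves {E, F, G}.
Row 6, column 7: eliminating its row and column leaves {A, F, G}.
Row 7, column 1: eliminating its row and column leaves {A, B, C, D, G}.
Row 7, column 2: eliminating its row and column leaves {A, B}.
Row 7, column 3: eliminating its row and column leaves {A, D}.
Row 7, column 5: eliminating its row and column leaves {B, C, G}.
Row 7, column 7: eliminating its row and column leaves {A, C, G}.
Enumerating the assignments across these blanks that avoid any row or column repeat gives 16 completions.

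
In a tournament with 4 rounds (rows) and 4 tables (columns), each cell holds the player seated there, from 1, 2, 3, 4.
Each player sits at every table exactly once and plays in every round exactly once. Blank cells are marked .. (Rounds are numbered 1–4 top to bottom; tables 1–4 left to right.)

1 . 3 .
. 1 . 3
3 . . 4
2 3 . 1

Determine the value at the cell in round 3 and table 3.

Round 1, table 4: round 1 has {1, 3} and table 4 has {1, 3, 4}, leaving only 2.
Round 1, table 2: round 1 has {1, 2, 3} and table 2 has {1, 3}, leaving only 4.
Round 2, table 1: round 2 has {1, 3} and table 1 has {1, 2, 3}, leaving only 4.
Round 2, table 3: round 2 has {1, 3, 4} and table 3 has {3}, leaving only 2.
Round 3 already has {3, 4} and table 3 already has {2, 3}, so round 3, table 3 must be 1.

1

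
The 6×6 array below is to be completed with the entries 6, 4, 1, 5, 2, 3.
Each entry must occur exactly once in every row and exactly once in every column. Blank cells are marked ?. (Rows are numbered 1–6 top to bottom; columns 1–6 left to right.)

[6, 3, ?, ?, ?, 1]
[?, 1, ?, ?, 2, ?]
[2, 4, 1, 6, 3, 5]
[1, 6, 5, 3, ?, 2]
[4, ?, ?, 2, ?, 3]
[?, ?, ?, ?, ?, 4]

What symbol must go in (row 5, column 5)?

Row 2, column 6: row 2 has {1, 2} and column 6 has {4, 1, 5, 2, 3}, leaving only 6.
Row 4, column 5: row 4 has {6, 1, 5, 2, 3} and column 5 has {2, 3}, leaving only 4.
Row 1, column 5: row 1 has {6, 1, 3} and column 5 has {4, 2, 3}, leaving only 5.
Row 1, column 4: row 1 has {6, 1, 5, 3} and column 4 has {6, 2, 3}, leaving only 4.
Row 1, column 3: row 1 has {6, 4, 1, 5, 3} and column 3 has {1, 5}, leaving only 2.
Row 2, column 4: row 2 has {6, 1, 2} and column 4 has {6, 4, 2, 3}, leaving only 5.
Row 2, column 1: row 2 has {6, 1, 5, 2} and column 1 has {6, 4, 1, 2}, leaving only 3.
Row 2, column 3: row 2 has {6, 1, 5, 2, 3} and column 3 has {1, 5, 2}, leaving only 4.
Row 5, column 2: row 5 has {4, 2, 3} and column 2 has {6, 4, 1, 3}, leaving only 5.
Row 5, column 3: row 5 has {4, 5, 2, 3} and column 3 has {4, 1, 5, 2}, leaving only 6.
Row 5 already has {6, 4, 5, 2, 3} and column 5 already has {4, 5, 2, 3}, so row 5, column 5 must be 1.

1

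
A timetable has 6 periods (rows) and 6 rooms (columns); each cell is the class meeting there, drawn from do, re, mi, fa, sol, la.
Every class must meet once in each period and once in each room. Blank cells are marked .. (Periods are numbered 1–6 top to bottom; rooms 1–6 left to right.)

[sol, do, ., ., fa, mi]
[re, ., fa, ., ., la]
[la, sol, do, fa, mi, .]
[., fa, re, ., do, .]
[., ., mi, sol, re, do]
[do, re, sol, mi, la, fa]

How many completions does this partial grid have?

1

Period 1, room 3: eliminating its period and room leaves {la}.
Period 1, room 4: eliminating its period and room leaves {re, la}.
Period 2, room 2: eliminating its period and room leaves {mi}.
Period 2, room 4: eliminating its period and room leaves {do}.
Period 2, room 5: eliminating its period and room leaves {sol}.
Period 3, room 6: eliminating its period and room leaves {re}.
Period 4, room 1: eliminating its period and room leaves {mi}.
Period 4, room 4: eliminating its period and room leaves {la}.
Period 4, room 6: eliminating its period and room leaves {sol}.
Period 5, room 1: eliminating its period and room leaves {fa}.
Period 5, room 2: eliminating its period and room leaves {la}.
Only one assignment across all blanks avoids any period or room repeat, giving 1 completion.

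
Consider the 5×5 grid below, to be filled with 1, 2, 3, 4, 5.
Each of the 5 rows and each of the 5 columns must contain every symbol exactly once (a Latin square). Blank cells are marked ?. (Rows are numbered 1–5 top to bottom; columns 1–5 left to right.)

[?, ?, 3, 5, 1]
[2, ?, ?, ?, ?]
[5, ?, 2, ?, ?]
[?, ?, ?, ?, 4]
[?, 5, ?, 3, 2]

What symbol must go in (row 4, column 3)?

5

Row 1, column 1: row 1 has {1, 3, 5} and column 1 has {2, 5}, leaving only 4.
Row 1, column 2: row 1 has {1, 3, 4, 5} and column 2 has {5}, leaving only 2.
Row 3, column 5: row 3 has {2, 5} and column 5 has {1, 2, 4}, leaving only 3.
Row 2, column 5: row 2 has {2} and column 5 has {1, 2, 3, 4}, leaving only 5.
Row 5, column 1: row 5 has {2, 3, 5} and column 1 has {2, 4, 5}, leaving only 1.
Row 4, column 1: row 4 has {4} and column 1 has {1, 2, 4, 5}, leaving only 3.
Row 4, column 2: row 4 has {3, 4} and column 2 has {2, 5}, leaving only 1.
Row 4 already has {1, 3, 4} and column 3 already has {2, 3}, so row 4, column 3 must be 5.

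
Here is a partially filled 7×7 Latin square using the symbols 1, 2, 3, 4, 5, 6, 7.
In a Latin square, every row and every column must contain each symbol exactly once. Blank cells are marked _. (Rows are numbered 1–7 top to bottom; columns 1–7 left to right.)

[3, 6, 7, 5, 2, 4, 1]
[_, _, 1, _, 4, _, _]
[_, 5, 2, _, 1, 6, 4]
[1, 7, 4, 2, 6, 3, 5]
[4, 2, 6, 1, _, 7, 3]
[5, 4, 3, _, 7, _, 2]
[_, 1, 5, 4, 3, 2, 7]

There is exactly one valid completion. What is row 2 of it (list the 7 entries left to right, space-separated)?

2 3 1 7 4 5 6

Row 2, column 2: row 2 has {1, 4} and column 2 has {1, 2, 4, 5, 6, 7}, leaving only 3.
Row 2, column 6: row 2 has {1, 3, 4} and column 6 has {2, 3, 4, 6, 7}, leaving only 5.
Row 2, column 7: row 2 has {1, 3, 4, 5} and column 7 has {1, 2, 3, 4, 5, 7}, leaving only 6.
Row 2, column 4: row 2 has {1, 3, 4, 5, 6} and column 4 has {1, 2, 4, 5}, leaving only 7.
Row 2, column 1: row 2 has {1, 3, 4, 5, 6, 7} and column 1 has {1, 3, 4, 5}, leaving only 2.
So row 2 reads: 2 3 1 7 4 5 6.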